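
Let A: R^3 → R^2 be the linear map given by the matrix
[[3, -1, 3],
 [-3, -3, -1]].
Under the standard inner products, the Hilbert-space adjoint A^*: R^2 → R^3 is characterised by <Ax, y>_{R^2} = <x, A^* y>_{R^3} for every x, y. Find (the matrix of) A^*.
A^* = A^T =
[[3, -3],
 [-1, -3],
 [3, -1]]

For real matrices with standard dot products, the defining identity <Ax, y> = <x, A^* y> gives (Ax)^T y = x^T (A^*) y, i.e. x^T A^T y = x^T (A^*) y. Since this holds for all x, y, we must have A^* = A^T. Therefore
A^* =
[[3, -3],
 [-1, -3],
 [3, -1]].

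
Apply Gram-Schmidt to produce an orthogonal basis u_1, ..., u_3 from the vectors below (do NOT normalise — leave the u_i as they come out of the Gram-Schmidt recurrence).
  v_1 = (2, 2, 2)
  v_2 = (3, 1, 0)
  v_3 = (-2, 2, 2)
Orthogonal basis:
  u_1 = (2, 2, 2)
  u_2 = (5/3, -1/3, -4/3)
  u_3 = (-2/7, 6/7, -4/7)

Apply the Gram-Schmidt recurrence
  u_1 = v_1
  u_i = v_i − Σ_{j<i} ((v_i · u_j) / (u_j · u_j)) · u_j.

Step by step this gives:
  u_1 = (2, 2, 2)
  u_2 = (5/3, -1/3, -4/3)
  u_3 = (-2/7, 6/7, -4/7)

Orthogonality check:
  u_2 · u_1 = 0 (should be 0)
  u_3 · u_1 = 0 (should be 0)
  u_3 · u_2 = 0 (should be 0)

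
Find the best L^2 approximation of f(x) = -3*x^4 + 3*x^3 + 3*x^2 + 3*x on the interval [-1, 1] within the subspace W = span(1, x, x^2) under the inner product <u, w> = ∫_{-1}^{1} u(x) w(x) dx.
g(x) = 3*x^2/7 + 24*x/5 + 9/35

The best approximation g ∈ W is the orthogonal projection of f onto W. Writing g = a_0 + a_1 x + a_2 x^2, the coefficients solve the normal equations G · a = b where
  G_{ij} = <φ_i, φ_j> and b_i = <f, φ_i>, with φ_0 = 1, φ_1 = x, φ_2 = x^2.
G =
  [2, 0, 2/3]
  [0, 2/3, 0]
  [2/3, 0, 2/5],
b = (4/5, 16/5, 12/35).
Solving gives a_0 = 9/35, a_1 = 24/5, a_2 = 3/7, so
  g(x) = 3*x^2/7 + 24*x/5 + 9/35.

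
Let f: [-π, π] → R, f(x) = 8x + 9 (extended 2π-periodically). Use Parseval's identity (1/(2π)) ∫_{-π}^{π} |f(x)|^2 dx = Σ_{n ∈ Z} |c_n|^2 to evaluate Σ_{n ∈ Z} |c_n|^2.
Σ |c_n|^2 = 64π^2/3 + 81

Expand and integrate term by term over [-π, π]:
  ∫ (8x)^2 dx = 64·(2π^3/3); ∫ 2·8·(9)·x dx = 0 (odd integrand); ∫ 9^2 dx = 81·2π.
So (1/(2π)) ∫_{-π}^{π} (8x + 9)^2 dx = 64π^2/3 + 81 = 64π^2/3 + 81.
Parseval ⇒ Σ |c_n|^2 = 64π^2/3 + 81.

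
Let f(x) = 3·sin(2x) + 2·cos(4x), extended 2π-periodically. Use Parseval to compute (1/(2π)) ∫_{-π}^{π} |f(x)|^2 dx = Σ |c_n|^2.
Σ |c_n|^2 = 13/2

Expand |f|^2 and use orthogonality of {sin(nx), cos(mx)} on [-π, π]:
  ∫_{-π}^{π} sin(nx)^2 dx = π, ∫ cos(mx)^2 dx = π, and cross terms integrate to 0.
So ∫_{-π}^{π} f(x)^2 dx = 3^2 · π + 2^2 · π = (9 + 4)π.
Divide by 2π: (9 + 4)/2 = 13/2.
By Parseval, this equals Σ |c_n|^2.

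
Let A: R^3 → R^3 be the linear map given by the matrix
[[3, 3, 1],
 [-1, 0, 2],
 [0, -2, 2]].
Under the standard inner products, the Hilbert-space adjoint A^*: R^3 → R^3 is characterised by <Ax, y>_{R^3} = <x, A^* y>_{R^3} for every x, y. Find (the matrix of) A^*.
A^* = A^T =
[[3, -1, 0],
 [3, 0, -2],
 [1, 2, 2]]

For real matrices with standard dot products, the defining identity <Ax, y> = <x, A^* y> gives (Ax)^T y = x^T (A^*) y, i.e. x^T A^T y = x^T (A^*) y. Since this holds for all x, y, we must have A^* = A^T. Therefore
A^* =
[[3, -1, 0],
 [3, 0, -2],
 [1, 2, 2]].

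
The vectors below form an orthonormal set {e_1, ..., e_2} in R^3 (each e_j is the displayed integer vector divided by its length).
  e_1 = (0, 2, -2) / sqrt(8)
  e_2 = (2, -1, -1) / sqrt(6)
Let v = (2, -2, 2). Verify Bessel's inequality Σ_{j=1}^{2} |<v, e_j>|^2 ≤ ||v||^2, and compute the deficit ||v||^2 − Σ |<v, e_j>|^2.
Σ |<v, e_j>|^2 = 32/3; ||v||^2 = 12; deficit = 4/3

Write each e_j = u_j / sqrt(<u_j, u_j>) where u_j is the displayed integer vector. Then <v, e_j> = <v, u_j> / sqrt(<u_j, u_j>), so |<v, e_j>|^2 = <v, u_j>^2 / <u_j, u_j>.
Coefficients: <v, e_1> = -8/sqrt(8), <v, e_2> = 4/sqrt(6).
Square and sum: Σ |<v, e_j>|^2 = 32/3.
Compute ||v||^2 = v·v = 12.
Deficit = 12 − 32/3 = 4/3 ≥ 0, confirming Bessel's inequality. (The deficit equals ||v − Σ <v,e_j> e_j||^2, the squared distance from v to span{e_j}.)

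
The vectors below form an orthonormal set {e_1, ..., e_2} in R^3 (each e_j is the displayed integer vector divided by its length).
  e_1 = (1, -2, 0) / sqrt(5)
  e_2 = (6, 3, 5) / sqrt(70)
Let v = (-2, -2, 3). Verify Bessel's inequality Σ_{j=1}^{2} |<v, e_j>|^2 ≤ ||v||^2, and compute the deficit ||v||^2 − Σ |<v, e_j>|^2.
Σ |<v, e_j>|^2 = 13/14; ||v||^2 = 17; deficit = 225/14

Write each e_j = u_j / sqrt(<u_j, u_j>) where u_j is the displayed integer vector. Then <v, e_j> = <v, u_j> / sqrt(<u_j, u_j>), so |<v, e_j>|^2 = <v, u_j>^2 / <u_j, u_j>.
Coefficients: <v, e_1> = 2/sqrt(5), <v, e_2> = -3/sqrt(70).
Square and sum: Σ |<v, e_j>|^2 = 13/14.
Compute ||v||^2 = v·v = 17.
Deficit = 17 − 13/14 = 225/14 ≥ 0, confirming Bessel's inequality. (The deficit equals ||v − Σ <v,e_j> e_j||^2, the squared distance from v to span{e_j}.)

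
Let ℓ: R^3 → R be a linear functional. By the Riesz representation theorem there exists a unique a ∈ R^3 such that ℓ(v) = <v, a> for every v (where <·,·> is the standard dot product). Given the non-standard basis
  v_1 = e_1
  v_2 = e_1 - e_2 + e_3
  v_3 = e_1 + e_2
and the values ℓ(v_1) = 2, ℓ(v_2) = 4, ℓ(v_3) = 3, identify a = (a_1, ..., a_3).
a = (2, 1, 3)

Write a = (a_1, ..., a_3) in the standard basis. For each basis vector v_i, ℓ(v_i) = <v_i, a> is a linear equation in the a_j's. Collect the n equations into a matrix system V a = ℓ, where row i of V is v_i (expressed in the standard basis). Since V is invertible (lower-triangular with 1s on the diagonal, up to permutation), solve by back-substitution:
  V =
[[1, 0, 0],
 [1, -1, 1],
 [1, 1, 0]]
  V a = (2, 4, 3)
Solving gives a = (2, 1, 3).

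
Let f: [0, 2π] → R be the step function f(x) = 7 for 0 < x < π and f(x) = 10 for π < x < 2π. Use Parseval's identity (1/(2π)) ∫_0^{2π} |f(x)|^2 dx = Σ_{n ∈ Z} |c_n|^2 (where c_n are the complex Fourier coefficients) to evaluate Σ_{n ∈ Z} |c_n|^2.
Σ |c_n|^2 = 149/2

Parseval equates the L^2 energy of f (normalised by 1/(2π)) with the ℓ^2 sum of its Fourier coefficients: (1/(2π)) ∫_0^{2π} |f|^2 = Σ |c_n|^2.
Compute the left side: (1/(2π)) [∫_0^π 7^2 dx + ∫_π^{2π} 10^2 dx] = (1/(2π)) · (49π + 100π) = (49 + 100)/2 = 149/2.
So Σ_{n ∈ Z} |c_n|^2 = 149/2.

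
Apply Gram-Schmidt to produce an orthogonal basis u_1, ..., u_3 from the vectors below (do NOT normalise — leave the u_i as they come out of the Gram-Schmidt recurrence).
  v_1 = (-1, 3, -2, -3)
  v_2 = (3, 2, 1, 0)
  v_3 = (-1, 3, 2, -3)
Orthogonal basis:
  u_1 = (-1, 3, -2, -3)
  u_2 = (70/23, 43/23, 25/23, 3/23)
  u_3 = (-416/321, 148/321, 952/321, -116/107)

Apply the Gram-Schmidt recurrence
  u_1 = v_1
  u_i = v_i − Σ_{j<i} ((v_i · u_j) / (u_j · u_j)) · u_j.

Step by step this gives:
  u_1 = (-1, 3, -2, -3)
  u_2 = (70/23, 43/23, 25/23, 3/23)
  u_3 = (-416/321, 148/321, 952/321, -116/107)

Orthogonality check:
  u_2 · u_1 = 0 (should be 0)
  u_3 · u_1 = 0 (should be 0)
  u_3 · u_2 = 0 (should be 0)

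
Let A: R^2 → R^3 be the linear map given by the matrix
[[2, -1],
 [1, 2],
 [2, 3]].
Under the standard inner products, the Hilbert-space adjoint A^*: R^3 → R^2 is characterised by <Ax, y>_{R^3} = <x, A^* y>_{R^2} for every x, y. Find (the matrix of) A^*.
A^* = A^T =
[[2, 1, 2],
 [-1, 2, 3]]

For real matrices with standard dot products, the defining identity <Ax, y> = <x, A^* y> gives (Ax)^T y = x^T (A^*) y, i.e. x^T A^T y = x^T (A^*) y. Since this holds for all x, y, we must have A^* = A^T. Therefore
A^* =
[[2, 1, 2],
 [-1, 2, 3]].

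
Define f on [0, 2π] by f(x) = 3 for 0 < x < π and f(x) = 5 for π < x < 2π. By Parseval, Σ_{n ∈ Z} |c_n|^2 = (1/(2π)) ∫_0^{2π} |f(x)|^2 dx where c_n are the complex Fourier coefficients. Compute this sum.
Σ |c_n|^2 = 17

Parseval equates the L^2 energy of f (normalised by 1/(2π)) with the ℓ^2 sum of its Fourier coefficients: (1/(2π)) ∫_0^{2π} |f|^2 = Σ |c_n|^2.
Compute the left side: (1/(2π)) [∫_0^π 3^2 dx + ∫_π^{2π} 5^2 dx] = (1/(2π)) · (9π + 25π) = (9 + 25)/2 = 17.
So Σ_{n ∈ Z} |c_n|^2 = 17.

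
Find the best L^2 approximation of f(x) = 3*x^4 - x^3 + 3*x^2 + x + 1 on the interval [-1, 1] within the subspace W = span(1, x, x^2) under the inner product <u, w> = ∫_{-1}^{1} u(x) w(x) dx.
g(x) = 39*x^2/7 + 2*x/5 + 26/35

The best approximation g ∈ W is the orthogonal projection of f onto W. Writing g = a_0 + a_1 x + a_2 x^2, the coefficients solve the normal equations G · a = b where
  G_{ij} = <φ_i, φ_j> and b_i = <f, φ_i>, with φ_0 = 1, φ_1 = x, φ_2 = x^2.
G =
  [2, 0, 2/3]
  [0, 2/3, 0]
  [2/3, 0, 2/5],
b = (26/5, 4/15, 286/105).
Solving gives a_0 = 26/35, a_1 = 2/5, a_2 = 39/7, so
  g(x) = 39*x^2/7 + 2*x/5 + 26/35.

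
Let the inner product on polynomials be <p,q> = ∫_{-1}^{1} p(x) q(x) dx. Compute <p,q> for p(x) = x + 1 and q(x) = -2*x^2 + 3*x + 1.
<p,q> = 8/3

Expand the product: p(x)·q(x) = -2*x^3 + x^2 + 4*x + 1.
∫_{-1}^{1} of each monomial x^k gives [2/(k+1) if k even, 0 if k odd]. Integrating term-by-term (or equivalently evaluating the antiderivative F(x) = -x^4/2 + x^3/3 + 2*x^2 + x at the endpoints):
  F(1) − F(−1) = 17/6 − (1/6) = 8/3.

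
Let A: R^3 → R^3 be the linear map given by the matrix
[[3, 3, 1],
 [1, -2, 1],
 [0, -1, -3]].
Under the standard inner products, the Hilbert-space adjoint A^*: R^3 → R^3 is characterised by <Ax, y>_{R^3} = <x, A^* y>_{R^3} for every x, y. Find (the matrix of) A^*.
A^* = A^T =
[[3, 1, 0],
 [3, -2, -1],
 [1, 1, -3]]

For real matrices with standard dot products, the defining identity <Ax, y> = <x, A^* y> gives (Ax)^T y = x^T (A^*) y, i.e. x^T A^T y = x^T (A^*) y. Since this holds for all x, y, we must have A^* = A^T. Therefore
A^* =
[[3, 1, 0],
 [3, -2, -1],
 [1, 1, -3]].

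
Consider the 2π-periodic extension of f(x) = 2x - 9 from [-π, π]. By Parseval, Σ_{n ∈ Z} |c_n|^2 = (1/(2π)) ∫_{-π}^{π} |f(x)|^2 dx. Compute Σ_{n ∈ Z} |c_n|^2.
Σ |c_n|^2 = 4π^2/3 + 81

Expand and integrate term by term over [-π, π]:
  ∫ (2x)^2 dx = 4·(2π^3/3); ∫ 2·2·(-9)·x dx = 0 (odd integrand); ∫ (-9)^2 dx = 81·2π.
So (1/(2π)) ∫_{-π}^{π} (2x - 9)^2 dx = 4π^2/3 + 81 = 4π^2/3 + 81.
Parseval ⇒ Σ |c_n|^2 = 4π^2/3 + 81.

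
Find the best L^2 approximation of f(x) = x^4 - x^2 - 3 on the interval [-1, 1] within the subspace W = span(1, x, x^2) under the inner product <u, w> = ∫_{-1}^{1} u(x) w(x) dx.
g(x) = -x^2/7 - 108/35

The best approximation g ∈ W is the orthogonal projection of f onto W. Writing g = a_0 + a_1 x + a_2 x^2, the coefficients solve the normal equations G · a = b where
  G_{ij} = <φ_i, φ_j> and b_i = <f, φ_i>, with φ_0 = 1, φ_1 = x, φ_2 = x^2.
G =
  [2, 0, 2/3]
  [0, 2/3, 0]
  [2/3, 0, 2/5],
b = (-94/15, 0, -74/35).
Solving gives a_0 = -108/35, a_1 = 0, a_2 = -1/7, so
  g(x) = -x^2/7 - 108/35.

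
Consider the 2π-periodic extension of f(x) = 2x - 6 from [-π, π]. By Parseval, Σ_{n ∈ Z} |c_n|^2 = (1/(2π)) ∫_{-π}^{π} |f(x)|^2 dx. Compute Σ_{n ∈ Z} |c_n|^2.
Σ |c_n|^2 = 4π^2/3 + 36

Expand and integrate term by term over [-π, π]:
  ∫ (2x)^2 dx = 4·(2π^3/3); ∫ 2·2·(-6)·x dx = 0 (odd integrand); ∫ (-6)^2 dx = 36·2π.
So (1/(2π)) ∫_{-π}^{π} (2x - 6)^2 dx = 4π^2/3 + 36 = 4π^2/3 + 36.
Parseval ⇒ Σ |c_n|^2 = 4π^2/3 + 36.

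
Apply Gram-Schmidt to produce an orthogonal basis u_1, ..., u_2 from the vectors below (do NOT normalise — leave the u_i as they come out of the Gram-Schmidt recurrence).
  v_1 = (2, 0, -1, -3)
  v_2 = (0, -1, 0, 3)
Orthogonal basis:
  u_1 = (2, 0, -1, -3)
  u_2 = (9/7, -1, -9/14, 15/14)

Apply the Gram-Schmidt recurrence
  u_1 = v_1
  u_i = v_i − Σ_{j<i} ((v_i · u_j) / (u_j · u_j)) · u_j.

Step by step this gives:
  u_1 = (2, 0, -1, -3)
  u_2 = (9/7, -1, -9/14, 15/14)

Orthogonality check:
  u_2 · u_1 = 0 (should be 0)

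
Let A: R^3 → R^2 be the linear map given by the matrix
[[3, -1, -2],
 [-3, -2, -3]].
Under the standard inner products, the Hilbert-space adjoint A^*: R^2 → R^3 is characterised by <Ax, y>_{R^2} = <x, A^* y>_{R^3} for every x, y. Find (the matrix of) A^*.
A^* = A^T =
[[3, -3],
 [-1, -2],
 [-2, -3]]

For real matrices with standard dot products, the defining identity <Ax, y> = <x, A^* y> gives (Ax)^T y = x^T (A^*) y, i.e. x^T A^T y = x^T (A^*) y. Since this holds for all x, y, we must have A^* = A^T. Therefore
A^* =
[[3, -3],
 [-1, -2],
 [-2, -3]].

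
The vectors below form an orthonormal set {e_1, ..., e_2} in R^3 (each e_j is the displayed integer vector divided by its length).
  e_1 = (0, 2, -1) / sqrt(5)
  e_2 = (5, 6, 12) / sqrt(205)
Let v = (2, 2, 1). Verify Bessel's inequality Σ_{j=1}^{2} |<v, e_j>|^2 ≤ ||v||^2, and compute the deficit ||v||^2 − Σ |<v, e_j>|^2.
Σ |<v, e_j>|^2 = 305/41; ||v||^2 = 9; deficit = 64/41

Write each e_j = u_j / sqrt(<u_j, u_j>) where u_j is the displayed integer vector. Then <v, e_j> = <v, u_j> / sqrt(<u_j, u_j>), so |<v, e_j>|^2 = <v, u_j>^2 / <u_j, u_j>.
Coefficients: <v, e_1> = 3/sqrt(5), <v, e_2> = 34/sqrt(205).
Square and sum: Σ |<v, e_j>|^2 = 305/41.
Compute ||v||^2 = v·v = 9.
Deficit = 9 − 305/41 = 64/41 ≥ 0, confirming Bessel's inequality. (The deficit equals ||v − Σ <v,e_j> e_j||^2, the squared distance from v to span{e_j}.)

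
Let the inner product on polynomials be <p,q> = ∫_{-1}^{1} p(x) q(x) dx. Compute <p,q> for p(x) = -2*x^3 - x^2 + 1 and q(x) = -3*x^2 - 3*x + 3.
<p,q> = 28/5

Expand the product: p(x)·q(x) = 6*x^5 + 9*x^4 - 3*x^3 - 6*x^2 - 3*x + 3.
∫_{-1}^{1} of each monomial x^k gives [2/(k+1) if k even, 0 if k odd]. Integrating term-by-term (or equivalently evaluating the antiderivative F(x) = x^6 + 9*x^5/5 - 3*x^4/4 - 2*x^3 - 3*x^2/2 + 3*x at the endpoints):
  F(1) − F(−1) = 31/20 − (-81/20) = 28/5.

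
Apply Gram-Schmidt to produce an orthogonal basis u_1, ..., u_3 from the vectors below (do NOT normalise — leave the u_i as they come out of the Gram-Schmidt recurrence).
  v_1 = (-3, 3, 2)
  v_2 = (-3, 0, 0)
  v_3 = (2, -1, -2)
Orthogonal basis:
  u_1 = (-3, 3, 2)
  u_2 = (-39/22, -27/22, -9/11)
  u_3 = (0, 8/13, -12/13)

Apply the Gram-Schmidt recurrence
  u_1 = v_1
  u_i = v_i − Σ_{j<i} ((v_i · u_j) / (u_j · u_j)) · u_j.

Step by step this gives:
  u_1 = (-3, 3, 2)
  u_2 = (-39/22, -27/22, -9/11)
  u_3 = (0, 8/13, -12/13)

Orthogonality check:
  u_2 · u_1 = 0 (should be 0)
  u_3 · u_1 = 0 (should be 0)
  u_3 · u_2 = 0 (should be 0)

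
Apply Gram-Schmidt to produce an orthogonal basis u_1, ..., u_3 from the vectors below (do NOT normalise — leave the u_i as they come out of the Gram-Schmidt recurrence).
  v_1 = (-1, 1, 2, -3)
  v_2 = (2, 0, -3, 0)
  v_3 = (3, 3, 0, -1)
Orthogonal basis:
  u_1 = (-1, 1, 2, -3)
  u_2 = (22/15, 8/15, -29/15, -8/5)
  u_3 = (252/131, 306/131, 168/131, 130/131)

Apply the Gram-Schmidt recurrence
  u_1 = v_1
  u_i = v_i − Σ_{j<i} ((v_i · u_j) / (u_j · u_j)) · u_j.

Step by step this gives:
  u_1 = (-1, 1, 2, -3)
  u_2 = (22/15, 8/15, -29/15, -8/5)
  u_3 = (252/131, 306/131, 168/131, 130/131)

Orthogonality check:
  u_2 · u_1 = 0 (should be 0)
  u_3 · u_1 = 0 (should be 0)
  u_3 · u_2 = 0 (should be 0)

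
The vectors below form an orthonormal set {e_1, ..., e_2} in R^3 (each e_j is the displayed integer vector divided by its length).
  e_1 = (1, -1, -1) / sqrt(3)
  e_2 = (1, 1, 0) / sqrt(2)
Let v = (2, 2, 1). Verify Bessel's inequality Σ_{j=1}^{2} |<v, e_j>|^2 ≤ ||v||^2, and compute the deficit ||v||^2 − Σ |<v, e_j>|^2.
Σ |<v, e_j>|^2 = 25/3; ||v||^2 = 9; deficit = 2/3

Write each e_j = u_j / sqrt(<u_j, u_j>) where u_j is the displayed integer vector. Then <v, e_j> = <v, u_j> / sqrt(<u_j, u_j>), so |<v, e_j>|^2 = <v, u_j>^2 / <u_j, u_j>.
Coefficients: <v, e_1> = -1/sqrt(3), <v, e_2> = 4/sqrt(2).
Square and sum: Σ |<v, e_j>|^2 = 25/3.
Compute ||v||^2 = v·v = 9.
Deficit = 9 − 25/3 = 2/3 ≥ 0, confirming Bessel's inequality. (The deficit equals ||v − Σ <v,e_j> e_j||^2, the squared distance from v to span{e_j}.)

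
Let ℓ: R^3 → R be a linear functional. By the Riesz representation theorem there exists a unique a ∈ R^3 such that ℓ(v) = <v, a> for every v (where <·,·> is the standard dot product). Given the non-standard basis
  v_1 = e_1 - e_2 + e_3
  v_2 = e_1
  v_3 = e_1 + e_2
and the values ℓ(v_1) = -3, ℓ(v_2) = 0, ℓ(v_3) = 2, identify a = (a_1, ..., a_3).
a = (0, 2, -1)

Write a = (a_1, ..., a_3) in the standard basis. For each basis vector v_i, ℓ(v_i) = <v_i, a> is a linear equation in the a_j's. Collect the n equations into a matrix system V a = ℓ, where row i of V is v_i (expressed in the standard basis). Since V is invertible (lower-triangular with 1s on the diagonal, up to permutation), solve by back-substitution:
  V =
[[1, -1, 1],
 [1, 0, 0],
 [1, 1, 0]]
  V a = (-3, 0, 2)
Solving gives a = (0, 2, -1).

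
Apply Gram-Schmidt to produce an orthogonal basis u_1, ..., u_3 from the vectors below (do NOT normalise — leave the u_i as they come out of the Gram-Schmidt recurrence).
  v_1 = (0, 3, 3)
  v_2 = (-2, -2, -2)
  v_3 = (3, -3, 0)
Orthogonal basis:
  u_1 = (0, 3, 3)
  u_2 = (-2, 0, 0)
  u_3 = (0, -3/2, 3/2)

Apply the Gram-Schmidt recurrence
  u_1 = v_1
  u_i = v_i − Σ_{j<i} ((v_i · u_j) / (u_j · u_j)) · u_j.

Step by step this gives:
  u_1 = (0, 3, 3)
  u_2 = (-2, 0, 0)
  u_3 = (0, -3/2, 3/2)

Orthogonality check:
  u_2 · u_1 = 0 (should be 0)
  u_3 · u_1 = 0 (should be 0)
  u_3 · u_2 = 0 (should be 0)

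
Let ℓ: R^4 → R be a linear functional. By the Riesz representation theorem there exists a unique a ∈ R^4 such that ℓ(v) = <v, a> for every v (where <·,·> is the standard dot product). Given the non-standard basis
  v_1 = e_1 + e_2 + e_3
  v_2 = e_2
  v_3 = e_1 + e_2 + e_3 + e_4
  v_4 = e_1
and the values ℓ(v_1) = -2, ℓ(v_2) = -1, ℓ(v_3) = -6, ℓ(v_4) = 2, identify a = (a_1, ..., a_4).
a = (2, -1, -3, -4)

Write a = (a_1, ..., a_4) in the standard basis. For each basis vector v_i, ℓ(v_i) = <v_i, a> is a linear equation in the a_j's. Collect the n equations into a matrix system V a = ℓ, where row i of V is v_i (expressed in the standard basis). Since V is invertible (lower-triangular with 1s on the diagonal, up to permutation), solve by back-substitution:
  V =
[[1, 1, 1, 0],
 [0, 1, 0, 0],
 [1, 1, 1, 1],
 [1, 0, 0, 0]]
  V a = (-2, -1, -6, 2)
Solving gives a = (2, -1, -3, -4).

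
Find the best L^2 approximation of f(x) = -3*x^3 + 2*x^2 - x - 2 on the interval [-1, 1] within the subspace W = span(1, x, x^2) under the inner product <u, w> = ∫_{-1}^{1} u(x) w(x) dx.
g(x) = 2*x^2 - 14*x/5 - 2

The best approximation g ∈ W is the orthogonal projection of f onto W. Writing g = a_0 + a_1 x + a_2 x^2, the coefficients solve the normal equations G · a = b where
  G_{ij} = <φ_i, φ_j> and b_i = <f, φ_i>, with φ_0 = 1, φ_1 = x, φ_2 = x^2.
G =
  [2, 0, 2/3]
  [0, 2/3, 0]
  [2/3, 0, 2/5],
b = (-8/3, -28/15, -8/15).
Solving gives a_0 = -2, a_1 = -14/5, a_2 = 2, so
  g(x) = 2*x^2 - 14*x/5 - 2.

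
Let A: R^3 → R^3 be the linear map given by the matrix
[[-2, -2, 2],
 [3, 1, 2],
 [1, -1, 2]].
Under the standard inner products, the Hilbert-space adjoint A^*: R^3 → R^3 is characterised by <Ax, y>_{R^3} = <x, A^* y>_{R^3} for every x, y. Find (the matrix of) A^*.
A^* = A^T =
[[-2, 3, 1],
 [-2, 1, -1],
 [2, 2, 2]]

For real matrices with standard dot products, the defining identity <Ax, y> = <x, A^* y> gives (Ax)^T y = x^T (A^*) y, i.e. x^T A^T y = x^T (A^*) y. Since this holds for all x, y, we must have A^* = A^T. Therefore
A^* =
[[-2, 3, 1],
 [-2, 1, -1],
 [2, 2, 2]].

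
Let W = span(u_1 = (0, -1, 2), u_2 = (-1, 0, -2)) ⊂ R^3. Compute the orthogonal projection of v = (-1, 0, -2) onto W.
proj_W(v) = (-1, 0, -2)

Set up U = [u_1 | ... | u_2] ∈ R^(3×2). The projector onto W = col(U) is P = U (U^T U)^(-1) U^T.
Compute U^T U =
  [5, -4]
  [-4, 5],
and U^T v = (-4, 5).
Solve U^T U · c = U^T v for the coefficients: c = (0, 1). The projection is proj_W(v) = U c.
Check: (v - proj_W(v)) · u_1 = 0  (should be 0).
Check: (v - proj_W(v)) · u_2 = 0  (should be 0).
Result: proj_W(v) = (-1, 0, -2).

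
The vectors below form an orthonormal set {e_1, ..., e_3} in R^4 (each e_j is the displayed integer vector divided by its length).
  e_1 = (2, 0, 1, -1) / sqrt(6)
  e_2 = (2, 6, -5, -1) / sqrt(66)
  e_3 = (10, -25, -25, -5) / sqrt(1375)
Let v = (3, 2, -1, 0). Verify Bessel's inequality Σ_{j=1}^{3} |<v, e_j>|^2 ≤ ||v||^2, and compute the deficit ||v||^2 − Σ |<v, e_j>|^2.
Σ |<v, e_j>|^2 = 61/5; ||v||^2 = 14; deficit = 9/5

Write each e_j = u_j / sqrt(<u_j, u_j>) where u_j is the displayed integer vector. Then <v, e_j> = <v, u_j> / sqrt(<u_j, u_j>), so |<v, e_j>|^2 = <v, u_j>^2 / <u_j, u_j>.
Coefficients: <v, e_1> = 5/sqrt(6), <v, e_2> = 23/sqrt(66), <v, e_3> = 5/sqrt(1375).
Square and sum: Σ |<v, e_j>|^2 = 61/5.
Compute ||v||^2 = v·v = 14.
Deficit = 14 − 61/5 = 9/5 ≥ 0, confirming Bessel's inequality. (The deficit equals ||v − Σ <v,e_j> e_j||^2, the squared distance from v to span{e_j}.)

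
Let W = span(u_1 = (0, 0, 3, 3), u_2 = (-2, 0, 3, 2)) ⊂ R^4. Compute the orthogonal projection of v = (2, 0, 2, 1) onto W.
proj_W(v) = (14/9, 0, 10/9, 17/9)

Set up U = [u_1 | ... | u_2] ∈ R^(4×2). The projector onto W = col(U) is P = U (U^T U)^(-1) U^T.
Compute U^T U =
  [18, 15]
  [15, 17],
and U^T v = (9, 4).
Solve U^T U · c = U^T v for the coefficients: c = (31/27, -7/9). The projection is proj_W(v) = U c.
Check: (v - proj_W(v)) · u_1 = 0  (should be 0).
Check: (v - proj_W(v)) · u_2 = 0  (should be 0).
Result: proj_W(v) = (14/9, 0, 10/9, 17/9).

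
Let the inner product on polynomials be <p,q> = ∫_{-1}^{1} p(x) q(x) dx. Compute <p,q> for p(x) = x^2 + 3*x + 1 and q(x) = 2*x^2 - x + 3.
<p,q> = 122/15

Expand the product: p(x)·q(x) = 2*x^4 + 5*x^3 + 2*x^2 + 8*x + 3.
∫_{-1}^{1} of each monomial x^k gives [2/(k+1) if k even, 0 if k odd]. Integrating term-by-term (or equivalently evaluating the antiderivative F(x) = 2*x^5/5 + 5*x^4/4 + 2*x^3/3 + 4*x^2 + 3*x at the endpoints):
  F(1) − F(−1) = 559/60 − (71/60) = 122/15.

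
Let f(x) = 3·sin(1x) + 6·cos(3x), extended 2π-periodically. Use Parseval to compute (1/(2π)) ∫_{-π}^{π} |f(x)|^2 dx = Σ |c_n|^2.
Σ |c_n|^2 = 45/2

Expand |f|^2 and use orthogonality of {sin(nx), cos(mx)} on [-π, π]:
  ∫_{-π}^{π} sin(nx)^2 dx = π, ∫ cos(mx)^2 dx = π, and cross terms integrate to 0.
So ∫_{-π}^{π} f(x)^2 dx = 3^2 · π + 6^2 · π = (9 + 36)π.
Divide by 2π: (9 + 36)/2 = 45/2.
By Parseval, this equals Σ |c_n|^2.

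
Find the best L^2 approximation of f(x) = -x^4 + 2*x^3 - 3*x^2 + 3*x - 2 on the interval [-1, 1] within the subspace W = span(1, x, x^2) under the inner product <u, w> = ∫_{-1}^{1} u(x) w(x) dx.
g(x) = -27*x^2/7 + 21*x/5 - 67/35

The best approximation g ∈ W is the orthogonal projection of f onto W. Writing g = a_0 + a_1 x + a_2 x^2, the coefficients solve the normal equations G · a = b where
  G_{ij} = <φ_i, φ_j> and b_i = <f, φ_i>, with φ_0 = 1, φ_1 = x, φ_2 = x^2.
G =
  [2, 0, 2/3]
  [0, 2/3, 0]
  [2/3, 0, 2/5],
b = (-32/5, 14/5, -296/105).
Solving gives a_0 = -67/35, a_1 = 21/5, a_2 = -27/7, so
  g(x) = -27*x^2/7 + 21*x/5 - 67/35.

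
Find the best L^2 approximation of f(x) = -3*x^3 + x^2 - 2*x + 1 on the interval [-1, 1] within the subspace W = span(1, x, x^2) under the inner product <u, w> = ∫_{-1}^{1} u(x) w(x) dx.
g(x) = x^2 - 19*x/5 + 1

The best approximation g ∈ W is the orthogonal projection of f onto W. Writing g = a_0 + a_1 x + a_2 x^2, the coefficients solve the normal equations G · a = b where
  G_{ij} = <φ_i, φ_j> and b_i = <f, φ_i>, with φ_0 = 1, φ_1 = x, φ_2 = x^2.
G =
  [2, 0, 2/3]
  [0, 2/3, 0]
  [2/3, 0, 2/5],
b = (8/3, -38/15, 16/15).
Solving gives a_0 = 1, a_1 = -19/5, a_2 = 1, so
  g(x) = x^2 - 19*x/5 + 1.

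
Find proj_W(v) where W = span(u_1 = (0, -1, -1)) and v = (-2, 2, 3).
proj_W(v) = (0, 5/2, 5/2)

Set up U = [u_1 | ... | u_1] ∈ R^(3×1). The projector onto W = col(U) is P = U (U^T U)^(-1) U^T.
Compute U^T U =
  [2],
and U^T v = (-5).
Solve U^T U · c = U^T v for the coefficients: c = (-5/2). The projection is proj_W(v) = U c.
Check: (v - proj_W(v)) · u_1 = 0  (should be 0).
Result: proj_W(v) = (0, 5/2, 5/2).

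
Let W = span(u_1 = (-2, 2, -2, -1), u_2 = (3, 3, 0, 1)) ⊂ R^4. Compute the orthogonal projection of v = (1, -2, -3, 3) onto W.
proj_W(v) = (35/82, -1/2, 19/41, 9/41)

Set up U = [u_1 | ... | u_2] ∈ R^(4×2). The projector onto W = col(U) is P = U (U^T U)^(-1) U^T.
Compute U^T U =
  [13, -1]
  [-1, 19],
and U^T v = (-3, 0).
Solve U^T U · c = U^T v for the coefficients: c = (-19/82, -1/82). The projection is proj_W(v) = U c.
Check: (v - proj_W(v)) · u_1 = 0  (should be 0).
Check: (v - proj_W(v)) · u_2 = 0  (should be 0).
Result: proj_W(v) = (35/82, -1/2, 19/41, 9/41).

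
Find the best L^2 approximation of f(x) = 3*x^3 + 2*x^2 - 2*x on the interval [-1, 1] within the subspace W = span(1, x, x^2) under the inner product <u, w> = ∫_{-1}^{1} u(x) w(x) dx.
g(x) = 2*x^2 - x/5

The best approximation g ∈ W is the orthogonal projection of f onto W. Writing g = a_0 + a_1 x + a_2 x^2, the coefficients solve the normal equations G · a = b where
  G_{ij} = <φ_i, φ_j> and b_i = <f, φ_i>, with φ_0 = 1, φ_1 = x, φ_2 = x^2.
G =
  [2, 0, 2/3]
  [0, 2/3, 0]
  [2/3, 0, 2/5],
b = (4/3, -2/15, 4/5).
Solving gives a_0 = 0, a_1 = -1/5, a_2 = 2, so
  g(x) = 2*x^2 - x/5.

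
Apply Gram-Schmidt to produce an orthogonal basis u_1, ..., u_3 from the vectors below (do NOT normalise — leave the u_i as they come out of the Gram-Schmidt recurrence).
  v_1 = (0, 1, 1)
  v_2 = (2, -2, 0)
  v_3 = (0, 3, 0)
Orthogonal basis:
  u_1 = (0, 1, 1)
  u_2 = (2, -1, 1)
  u_3 = (1, 1, -1)

Apply the Gram-Schmidt recurrence
  u_1 = v_1
  u_i = v_i − Σ_{j<i} ((v_i · u_j) / (u_j · u_j)) · u_j.

Step by step this gives:
  u_1 = (0, 1, 1)
  u_2 = (2, -1, 1)
  u_3 = (1, 1, -1)

Orthogonality check:
  u_2 · u_1 = 0 (should be 0)
  u_3 · u_1 = 0 (should be 0)
  u_3 · u_2 = 0 (should be 0)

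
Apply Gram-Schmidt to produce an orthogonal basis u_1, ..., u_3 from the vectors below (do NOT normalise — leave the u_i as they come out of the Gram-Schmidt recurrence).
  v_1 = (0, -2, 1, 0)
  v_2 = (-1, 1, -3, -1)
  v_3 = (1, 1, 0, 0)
Orthogonal basis:
  u_1 = (0, -2, 1, 0)
  u_2 = (-1, -1, -2, -1)
  u_3 = (5/7, -3/35, -6/35, -2/7)

Apply the Gram-Schmidt recurrence
  u_1 = v_1
  u_i = v_i − Σ_{j<i} ((v_i · u_j) / (u_j · u_j)) · u_j.

Step by step this gives:
  u_1 = (0, -2, 1, 0)
  u_2 = (-1, -1, -2, -1)
  u_3 = (5/7, -3/35, -6/35, -2/7)

Orthogonality check:
  u_2 · u_1 = 0 (should be 0)
  u_3 · u_1 = 0 (should be 0)
  u_3 · u_2 = 0 (should be 0)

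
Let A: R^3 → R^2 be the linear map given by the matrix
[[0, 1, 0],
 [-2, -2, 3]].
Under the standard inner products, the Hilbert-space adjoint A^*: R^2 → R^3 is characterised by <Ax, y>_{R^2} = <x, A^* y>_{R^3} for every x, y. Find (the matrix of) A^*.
A^* = A^T =
[[0, -2],
 [1, -2],
 [0, 3]]

For real matrices with standard dot products, the defining identity <Ax, y> = <x, A^* y> gives (Ax)^T y = x^T (A^*) y, i.e. x^T A^T y = x^T (A^*) y. Since this holds for all x, y, we must have A^* = A^T. Therefore
A^* =
[[0, -2],
 [1, -2],
 [0, 3]].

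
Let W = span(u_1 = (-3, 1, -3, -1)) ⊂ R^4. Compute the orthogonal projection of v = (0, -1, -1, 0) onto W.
proj_W(v) = (-3/10, 1/10, -3/10, -1/10)

Set up U = [u_1 | ... | u_1] ∈ R^(4×1). The projector onto W = col(U) is P = U (U^T U)^(-1) U^T.
Compute U^T U =
  [20],
and U^T v = (2).
Solve U^T U · c = U^T v for the coefficients: c = (1/10). The projection is proj_W(v) = U c.
Check: (v - proj_W(v)) · u_1 = 0  (should be 0).
Result: proj_W(v) = (-3/10, 1/10, -3/10, -1/10).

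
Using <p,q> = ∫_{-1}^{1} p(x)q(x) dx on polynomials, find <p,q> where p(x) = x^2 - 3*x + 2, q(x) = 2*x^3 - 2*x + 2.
<p,q> = 164/15

Expand the product: p(x)·q(x) = 2*x^5 - 6*x^4 + 2*x^3 + 8*x^2 - 10*x + 4.
∫_{-1}^{1} of each monomial x^k gives [2/(k+1) if k even, 0 if k odd]. Integrating term-by-term (or equivalently evaluating the antiderivative F(x) = x^6/3 - 6*x^5/5 + x^4/2 + 8*x^3/3 - 5*x^2 + 4*x at the endpoints):
  F(1) − F(−1) = 13/10 − (-289/30) = 164/15.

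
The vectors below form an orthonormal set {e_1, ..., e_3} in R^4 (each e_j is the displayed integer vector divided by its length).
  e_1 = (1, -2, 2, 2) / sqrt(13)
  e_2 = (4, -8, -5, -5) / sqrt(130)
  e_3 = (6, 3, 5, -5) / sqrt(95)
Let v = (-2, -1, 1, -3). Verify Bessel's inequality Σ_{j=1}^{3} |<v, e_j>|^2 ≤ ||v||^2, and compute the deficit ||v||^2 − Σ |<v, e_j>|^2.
Σ |<v, e_j>|^2 = 43/19; ||v||^2 = 15; deficit = 242/19

Write each e_j = u_j / sqrt(<u_j, u_j>) where u_j is the displayed integer vector. Then <v, e_j> = <v, u_j> / sqrt(<u_j, u_j>), so |<v, e_j>|^2 = <v, u_j>^2 / <u_j, u_j>.
Coefficients: <v, e_1> = -4/sqrt(13), <v, e_2> = 10/sqrt(130), <v, e_3> = 5/sqrt(95).
Square and sum: Σ |<v, e_j>|^2 = 43/19.
Compute ||v||^2 = v·v = 15.
Deficit = 15 − 43/19 = 242/19 ≥ 0, confirming Bessel's inequality. (The deficit equals ||v − Σ <v,e_j> e_j||^2, the squared distance from v to span{e_j}.)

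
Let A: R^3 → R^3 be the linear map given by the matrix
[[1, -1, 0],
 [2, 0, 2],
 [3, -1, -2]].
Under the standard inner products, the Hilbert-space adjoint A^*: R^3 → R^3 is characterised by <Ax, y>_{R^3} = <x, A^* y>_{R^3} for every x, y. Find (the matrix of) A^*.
A^* = A^T =
[[1, 2, 3],
 [-1, 0, -1],
 [0, 2, -2]]

For real matrices with standard dot products, the defining identity <Ax, y> = <x, A^* y> gives (Ax)^T y = x^T (A^*) y, i.e. x^T A^T y = x^T (A^*) y. Since this holds for all x, y, we must have A^* = A^T. Therefore
A^* =
[[1, 2, 3],
 [-1, 0, -1],
 [0, 2, -2]].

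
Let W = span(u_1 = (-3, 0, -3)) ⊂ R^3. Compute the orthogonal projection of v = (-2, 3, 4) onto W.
proj_W(v) = (1, 0, 1)

Set up U = [u_1 | ... | u_1] ∈ R^(3×1). The projector onto W = col(U) is P = U (U^T U)^(-1) U^T.
Compute U^T U =
  [18],
and U^T v = (-6).
Solve U^T U · c = U^T v for the coefficients: c = (-1/3). The projection is proj_W(v) = U c.
Check: (v - proj_W(v)) · u_1 = 0  (should be 0).
Result: proj_W(v) = (1, 0, 1).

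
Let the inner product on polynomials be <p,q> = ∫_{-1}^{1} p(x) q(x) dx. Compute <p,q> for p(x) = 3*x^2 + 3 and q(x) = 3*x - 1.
<p,q> = -8

Expand the product: p(x)·q(x) = 9*x^3 - 3*x^2 + 9*x - 3.
∫_{-1}^{1} of each monomial x^k gives [2/(k+1) if k even, 0 if k odd]. Integrating term-by-term (or equivalently evaluating the antiderivative F(x) = 9*x^4/4 - x^3 + 9*x^2/2 - 3*x at the endpoints):
  F(1) − F(−1) = 11/4 − (43/4) = -8.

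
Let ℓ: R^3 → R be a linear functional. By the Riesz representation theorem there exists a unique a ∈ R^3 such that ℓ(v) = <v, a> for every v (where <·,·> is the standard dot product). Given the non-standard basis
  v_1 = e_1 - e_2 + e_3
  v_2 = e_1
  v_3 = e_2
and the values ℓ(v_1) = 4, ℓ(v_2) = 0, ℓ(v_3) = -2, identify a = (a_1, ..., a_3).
a = (0, -2, 2)

Write a = (a_1, ..., a_3) in the standard basis. For each basis vector v_i, ℓ(v_i) = <v_i, a> is a linear equation in the a_j's. Collect the n equations into a matrix system V a = ℓ, where row i of V is v_i (expressed in the standard basis). Since V is invertible (lower-triangular with 1s on the diagonal, up to permutation), solve by back-substitution:
  V =
[[1, -1, 1],
 [1, 0, 0],
 [0, 1, 0]]
  V a = (4, 0, -2)
Solving gives a = (0, -2, 2).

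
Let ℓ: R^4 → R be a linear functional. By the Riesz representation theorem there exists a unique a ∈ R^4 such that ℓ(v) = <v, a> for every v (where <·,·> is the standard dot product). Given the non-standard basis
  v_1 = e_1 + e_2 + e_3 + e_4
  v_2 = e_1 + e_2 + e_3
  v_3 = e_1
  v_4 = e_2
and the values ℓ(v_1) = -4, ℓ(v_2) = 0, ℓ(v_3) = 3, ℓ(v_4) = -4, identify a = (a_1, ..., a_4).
a = (3, -4, 1, -4)

Write a = (a_1, ..., a_4) in the standard basis. For each basis vector v_i, ℓ(v_i) = <v_i, a> is a linear equation in the a_j's. Collect the n equations into a matrix system V a = ℓ, where row i of V is v_i (expressed in the standard basis). Since V is invertible (lower-triangular with 1s on the diagonal, up to permutation), solve by back-substitution:
  V =
[[1, 1, 1, 1],
 [1, 1, 1, 0],
 [1, 0, 0, 0],
 [0, 1, 0, 0]]
  V a = (-4, 0, 3, -4)
Solving gives a = (3, -4, 1, -4).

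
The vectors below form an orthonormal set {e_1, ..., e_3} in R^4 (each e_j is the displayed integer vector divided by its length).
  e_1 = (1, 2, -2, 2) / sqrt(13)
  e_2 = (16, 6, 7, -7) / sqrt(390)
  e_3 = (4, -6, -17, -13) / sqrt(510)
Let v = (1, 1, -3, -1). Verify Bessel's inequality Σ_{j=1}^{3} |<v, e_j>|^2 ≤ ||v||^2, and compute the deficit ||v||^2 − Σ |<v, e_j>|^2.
Σ |<v, e_j>|^2 = 195/17; ||v||^2 = 12; deficit = 9/17

Write each e_j = u_j / sqrt(<u_j, u_j>) where u_j is the displayed integer vector. Then <v, e_j> = <v, u_j> / sqrt(<u_j, u_j>), so |<v, e_j>|^2 = <v, u_j>^2 / <u_j, u_j>.
Coefficients: <v, e_1> = 7/sqrt(13), <v, e_2> = 8/sqrt(390), <v, e_3> = 62/sqrt(510).
Square and sum: Σ |<v, e_j>|^2 = 195/17.
Compute ||v||^2 = v·v = 12.
Deficit = 12 − 195/17 = 9/17 ≥ 0, confirming Bessel's inequality. (The deficit equals ||v − Σ <v,e_j> e_j||^2, the squared distance from v to span{e_j}.)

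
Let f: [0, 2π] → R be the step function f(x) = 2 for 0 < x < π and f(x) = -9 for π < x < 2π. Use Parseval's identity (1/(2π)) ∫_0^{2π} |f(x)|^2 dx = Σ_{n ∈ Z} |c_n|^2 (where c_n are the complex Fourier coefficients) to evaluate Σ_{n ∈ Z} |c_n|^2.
Σ |c_n|^2 = 85/2

Parseval equates the L^2 energy of f (normalised by 1/(2π)) with the ℓ^2 sum of its Fourier coefficients: (1/(2π)) ∫_0^{2π} |f|^2 = Σ |c_n|^2.
Compute the left side: (1/(2π)) [∫_0^π 2^2 dx + ∫_π^{2π} (-9)^2 dx] = (1/(2π)) · (4π + 81π) = (4 + 81)/2 = 85/2.
So Σ_{n ∈ Z} |c_n|^2 = 85/2.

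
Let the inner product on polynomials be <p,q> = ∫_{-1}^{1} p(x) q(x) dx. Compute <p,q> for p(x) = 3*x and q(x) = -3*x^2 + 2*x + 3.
<p,q> = 4

Expand the product: p(x)·q(x) = -9*x^3 + 6*x^2 + 9*x.
∫_{-1}^{1} of each monomial x^k gives [2/(k+1) if k even, 0 if k odd]. Integrating term-by-term (or equivalently evaluating the antiderivative F(x) = -9*x^4/4 + 2*x^3 + 9*x^2/2 at the endpoints):
  F(1) − F(−1) = 17/4 − (1/4) = 4.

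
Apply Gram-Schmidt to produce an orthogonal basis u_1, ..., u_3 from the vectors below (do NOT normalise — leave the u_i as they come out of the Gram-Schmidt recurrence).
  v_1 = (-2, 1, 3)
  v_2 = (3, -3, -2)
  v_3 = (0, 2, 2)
Orthogonal basis:
  u_1 = (-2, 1, 3)
  u_2 = (6/7, -27/14, 17/14)
  u_3 = (112/83, 80/83, 48/83)

Apply the Gram-Schmidt recurrence
  u_1 = v_1
  u_i = v_i − Σ_{j<i} ((v_i · u_j) / (u_j · u_j)) · u_j.

Step by step this gives:
  u_1 = (-2, 1, 3)
  u_2 = (6/7, -27/14, 17/14)
  u_3 = (112/83, 80/83, 48/83)

Orthogonality check:
  u_2 · u_1 = 0 (should be 0)
  u_3 · u_1 = 0 (should be 0)
  u_3 · u_2 = 0 (should be 0)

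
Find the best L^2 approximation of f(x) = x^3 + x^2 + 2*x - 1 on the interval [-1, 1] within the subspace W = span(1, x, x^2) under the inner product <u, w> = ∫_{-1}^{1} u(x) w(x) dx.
g(x) = x^2 + 13*x/5 - 1

The best approximation g ∈ W is the orthogonal projection of f onto W. Writing g = a_0 + a_1 x + a_2 x^2, the coefficients solve the normal equations G · a = b where
  G_{ij} = <φ_i, φ_j> and b_i = <f, φ_i>, with φ_0 = 1, φ_1 = x, φ_2 = x^2.
G =
  [2, 0, 2/3]
  [0, 2/3, 0]
  [2/3, 0, 2/5],
b = (-4/3, 26/15, -4/15).
Solving gives a_0 = -1, a_1 = 13/5, a_2 = 1, so
  g(x) = x^2 + 13*x/5 - 1.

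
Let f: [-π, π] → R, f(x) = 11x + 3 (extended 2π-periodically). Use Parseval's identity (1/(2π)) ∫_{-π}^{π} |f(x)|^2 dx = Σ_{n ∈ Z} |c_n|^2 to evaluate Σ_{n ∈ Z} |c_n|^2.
Σ |c_n|^2 = 121π^2/3 + 9

Expand and integrate term by term over [-π, π]:
  ∫ (11x)^2 dx = 121·(2π^3/3); ∫ 2·11·(3)·x dx = 0 (odd integrand); ∫ 3^2 dx = 9·2π.
So (1/(2π)) ∫_{-π}^{π} (11x + 3)^2 dx = 121π^2/3 + 9 = 121π^2/3 + 9.
Parseval ⇒ Σ |c_n|^2 = 121π^2/3 + 9.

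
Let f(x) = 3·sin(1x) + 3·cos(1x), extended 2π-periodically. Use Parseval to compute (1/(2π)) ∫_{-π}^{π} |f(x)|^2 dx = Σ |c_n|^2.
Σ |c_n|^2 = 9

Expand |f|^2 and use orthogonality of {sin(nx), cos(mx)} on [-π, π]:
  ∫_{-π}^{π} sin(nx)^2 dx = π, ∫ cos(mx)^2 dx = π, and cross terms integrate to 0.
So ∫_{-π}^{π} f(x)^2 dx = 3^2 · π + 3^2 · π = (9 + 9)π.
Divide by 2π: (9 + 9)/2 = 9.
By Parseval, this equals Σ |c_n|^2.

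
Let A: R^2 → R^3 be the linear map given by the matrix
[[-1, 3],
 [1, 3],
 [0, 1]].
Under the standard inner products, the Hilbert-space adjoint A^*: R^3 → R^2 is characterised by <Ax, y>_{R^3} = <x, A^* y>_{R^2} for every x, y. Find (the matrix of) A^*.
A^* = A^T =
[[-1, 1, 0],
 [3, 3, 1]]

For real matrices with standard dot products, the defining identity <Ax, y> = <x, A^* y> gives (Ax)^T y = x^T (A^*) y, i.e. x^T A^T y = x^T (A^*) y. Since this holds for all x, y, we must have A^* = A^T. Therefore
A^* =
[[-1, 1, 0],
 [3, 3, 1]].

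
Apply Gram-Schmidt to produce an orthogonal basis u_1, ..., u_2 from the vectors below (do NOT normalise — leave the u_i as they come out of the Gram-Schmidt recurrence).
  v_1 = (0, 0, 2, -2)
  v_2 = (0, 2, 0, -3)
Orthogonal basis:
  u_1 = (0, 0, 2, -2)
  u_2 = (0, 2, -3/2, -3/2)

Apply the Gram-Schmidt recurrence
  u_1 = v_1
  u_i = v_i − Σ_{j<i} ((v_i · u_j) / (u_j · u_j)) · u_j.

Step by step this gives:
  u_1 = (0, 0, 2, -2)
  u_2 = (0, 2, -3/2, -3/2)

Orthogonality check:
  u_2 · u_1 = 0 (should be 0)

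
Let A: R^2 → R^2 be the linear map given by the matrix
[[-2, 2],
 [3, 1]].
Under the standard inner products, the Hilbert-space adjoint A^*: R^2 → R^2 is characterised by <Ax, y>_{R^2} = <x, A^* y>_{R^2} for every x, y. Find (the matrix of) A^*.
A^* = A^T =
[[-2, 3],
 [2, 1]]

For real matrices with standard dot products, the defining identity <Ax, y> = <x, A^* y> gives (Ax)^T y = x^T (A^*) y, i.e. x^T A^T y = x^T (A^*) y. Since this holds for all x, y, we must have A^* = A^T. Therefore
A^* =
[[-2, 3],
 [2, 1]].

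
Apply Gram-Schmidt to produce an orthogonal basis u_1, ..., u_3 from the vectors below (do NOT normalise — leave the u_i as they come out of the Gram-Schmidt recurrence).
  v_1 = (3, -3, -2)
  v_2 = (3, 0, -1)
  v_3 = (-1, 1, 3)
Orthogonal basis:
  u_1 = (3, -3, -2)
  u_2 = (3/2, 3/2, 0)
  u_3 = (7/11, -7/11, 21/11)

Apply the Gram-Schmidt recurrence
  u_1 = v_1
  u_i = v_i − Σ_{j<i} ((v_i · u_j) / (u_j · u_j)) · u_j.

Step by step this gives:
  u_1 = (3, -3, -2)
  u_2 = (3/2, 3/2, 0)
  u_3 = (7/11, -7/11, 21/11)

Orthogonality check:
  u_2 · u_1 = 0 (should be 0)
  u_3 · u_1 = 0 (should be 0)
  u_3 · u_2 = 0 (should be 0)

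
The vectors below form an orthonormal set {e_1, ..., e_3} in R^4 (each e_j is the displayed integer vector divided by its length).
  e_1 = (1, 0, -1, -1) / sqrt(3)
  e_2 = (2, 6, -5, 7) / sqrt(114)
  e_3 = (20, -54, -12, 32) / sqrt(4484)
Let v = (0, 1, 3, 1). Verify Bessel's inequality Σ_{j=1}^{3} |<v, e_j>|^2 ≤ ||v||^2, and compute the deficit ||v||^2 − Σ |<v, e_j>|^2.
Σ |<v, e_j>|^2 = 361/59; ||v||^2 = 11; deficit = 288/59

Write each e_j = u_j / sqrt(<u_j, u_j>) where u_j is the displayed integer vector. Then <v, e_j> = <v, u_j> / sqrt(<u_j, u_j>), so |<v, e_j>|^2 = <v, u_j>^2 / <u_j, u_j>.
Coefficients: <v, e_1> = -4/sqrt(3), <v, e_2> = -2/sqrt(114), <v, e_3> = -58/sqrt(4484).
Square and sum: Σ |<v, e_j>|^2 = 361/59.
Compute ||v||^2 = v·v = 11.
Deficit = 11 − 361/59 = 288/59 ≥ 0, confirming Bessel's inequality. (The deficit equals ||v − Σ <v,e_j> e_j||^2, the squared distance from v to span{e_j}.)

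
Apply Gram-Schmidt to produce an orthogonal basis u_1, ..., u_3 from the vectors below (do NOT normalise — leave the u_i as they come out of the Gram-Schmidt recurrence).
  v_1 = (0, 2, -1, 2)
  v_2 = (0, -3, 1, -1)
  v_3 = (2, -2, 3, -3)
Orthogonal basis:
  u_1 = (0, 2, -1, 2)
  u_2 = (0, -1, 0, 1)
  u_3 = (2, 7/18, 14/9, 7/18)

Apply the Gram-Schmidt recurrence
  u_1 = v_1
  u_i = v_i − Σ_{j<i} ((v_i · u_j) / (u_j · u_j)) · u_j.

Step by step this gives:
  u_1 = (0, 2, -1, 2)
  u_2 = (0, -1, 0, 1)
  u_3 = (2, 7/18, 14/9, 7/18)

Orthogonality check:
  u_2 · u_1 = 0 (should be 0)
  u_3 · u_1 = 0 (should be 0)
  u_3 · u_2 = 0 (should be 0)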